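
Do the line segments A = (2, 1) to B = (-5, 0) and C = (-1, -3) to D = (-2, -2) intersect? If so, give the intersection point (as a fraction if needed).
No (intersection of containing lines falls outside at least one segment)

Parametrize and solve: t = 7/8, s = 25/8. At least one of these is outside [0, 1], so the segments do not intersect.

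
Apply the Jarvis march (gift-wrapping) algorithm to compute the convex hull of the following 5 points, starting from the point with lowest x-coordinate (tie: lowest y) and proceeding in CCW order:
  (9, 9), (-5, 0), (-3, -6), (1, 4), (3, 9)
Hull (CCW) = [(-5, 0), (-3, -6), (9, 9), (3, 9)]

Jarvis march: at each step, from the current hull vertex p, select the next vertex q as the point such that every other point lies strictly to the left of (or on) the directed line p → q. (Equivalently: for every other point r, the cross product (q − p) × (r − p) ≥ 0.)
Starting point (lowest x, tie lowest y): (-5, 0). Wrap until returning to start. Resulting hull: (-5, 0), (-3, -6), (9, 9), (3, 9).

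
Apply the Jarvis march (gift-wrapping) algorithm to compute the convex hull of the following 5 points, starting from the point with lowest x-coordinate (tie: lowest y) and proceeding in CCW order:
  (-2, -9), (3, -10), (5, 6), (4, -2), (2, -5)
Hull (CCW) = [(-2, -9), (3, -10), (5, 6)]

Jarvis march: at each step, from the current hull vertex p, select the next vertex q as the point such that every other point lies strictly to the left of (or on) the directed line p → q. (Equivalently: for every other point r, the cross product (q − p) × (r − p) ≥ 0.)
Starting point (lowest x, tie lowest y): (-2, -9). Wrap until returning to start. Resulting hull: (-2, -9), (3, -10), (5, 6).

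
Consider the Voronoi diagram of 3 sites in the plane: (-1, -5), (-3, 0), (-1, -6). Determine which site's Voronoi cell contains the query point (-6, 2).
Nearest site = (-3, 0)

The Voronoi cell of site s contains exactly those query points closer to s than to any other site. Compute squared distances from q = (-6, 2) to each site:
  (-3 − -6)² + (0 − 2)² = 13
  (-1 − -6)² + (-5 − 2)² = 74
  (-1 − -6)² + (-6 − 2)² = 89
Minimum is attained by (-3, 0), so q lies in its Voronoi cell.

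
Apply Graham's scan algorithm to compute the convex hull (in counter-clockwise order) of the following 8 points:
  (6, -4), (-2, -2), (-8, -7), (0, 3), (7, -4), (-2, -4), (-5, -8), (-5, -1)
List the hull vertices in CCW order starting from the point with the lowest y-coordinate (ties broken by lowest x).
Hull (CCW) = [(-5, -8), (7, -4), (0, 3), (-5, -1), (-8, -7)]

Graham scan procedure:
  1. Find the pivot p₀ = point with lowest y (tie → lowest x): (-5, -8).
  2. Sort the remaining points by polar angle around p₀.
  3. Walk through sorted points, maintaining a stack; pop the top while the last three entries make a non-left turn (cross product ≤ 0).
  4. Final stack is the convex hull in CCW order: (-5, -8), (7, -4), (0, 3), (-5, -1), (-8, -7).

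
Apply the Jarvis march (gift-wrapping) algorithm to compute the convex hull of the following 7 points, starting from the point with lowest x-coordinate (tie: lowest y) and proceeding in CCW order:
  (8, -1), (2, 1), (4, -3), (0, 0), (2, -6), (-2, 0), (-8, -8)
Hull (CCW) = [(-8, -8), (2, -6), (8, -1), (2, 1), (-2, 0)]

Jarvis march: at each step, from the current hull vertex p, select the next vertex q as the point such that every other point lies strictly to the left of (or on) the directed line p → q. (Equivalently: for every other point r, the cross product (q − p) × (r − p) ≥ 0.)
Starting point (lowest x, tie lowest y): (-8, -8). Wrap until returning to start. Resulting hull: (-8, -8), (2, -6), (8, -1), (2, 1), (-2, 0).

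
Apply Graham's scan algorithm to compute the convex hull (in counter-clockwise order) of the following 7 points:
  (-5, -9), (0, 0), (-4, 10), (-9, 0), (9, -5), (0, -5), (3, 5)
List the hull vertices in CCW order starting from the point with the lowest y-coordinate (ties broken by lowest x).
Hull (CCW) = [(-5, -9), (9, -5), (3, 5), (-4, 10), (-9, 0)]

Graham scan procedure:
  1. Find the pivot p₀ = point with lowest y (tie → lowest x): (-5, -9).
  2. Sort the remaining points by polar angle around p₀.
  3. Walk through sorted points, maintaining a stack; pop the top while the last three entries make a non-left turn (cross product ≤ 0).
  4. Final stack is the convex hull in CCW order: (-5, -9), (9, -5), (3, 5), (-4, 10), (-9, 0).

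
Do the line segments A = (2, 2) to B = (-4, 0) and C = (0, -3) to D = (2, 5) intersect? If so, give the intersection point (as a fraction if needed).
Yes; intersection at (13/11, 19/11) (t = 3/22 on AB, s = 13/22 on CD)

Parametrize AB as A + t(B − A) = (2 + -6 t, 2 + -2 t) and CD as C + s(D − C) = (0 + 2 s, -3 + 8 s). Solve the linear system for (t, s). Determinant = 44 ≠ 0, so a unique intersection of the containing lines exists. Solution: t = 3/22, s = 13/22 — both in [0, 1], so the segments cross. Intersection point: (13/11, 19/11).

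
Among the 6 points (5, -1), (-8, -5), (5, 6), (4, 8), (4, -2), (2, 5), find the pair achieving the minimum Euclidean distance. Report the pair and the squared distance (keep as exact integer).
Pair = ((5, -1), (4, -2)); squared distance = 2

Compute all C(6, 2) = 15 pairwise squared distances (x_i − x_j)² + (y_i − y_j)². The minimum is 2, attained by the pair ((5, -1), (4, -2)).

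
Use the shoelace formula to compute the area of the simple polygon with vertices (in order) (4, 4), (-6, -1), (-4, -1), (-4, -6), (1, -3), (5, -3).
Area = 52

Shoelace formula: Area = (1/2) |Σ_i (x_i · y_{i+1} − x_{i+1} · y_i)| (indices mod n). Compute each cross term:
  (4)(-1) − (-6)(4) = 20
  (-6)(-1) − (-4)(-1) = 2
  (-4)(-6) − (-4)(-1) = 20
  (-4)(-3) − (1)(-6) = 18
  (1)(-3) − (5)(-3) = 12
  (5)(4) − (4)(-3) = 32
Sum = 104, so (signed) Area = 104/2 = 52, |Area| = 52.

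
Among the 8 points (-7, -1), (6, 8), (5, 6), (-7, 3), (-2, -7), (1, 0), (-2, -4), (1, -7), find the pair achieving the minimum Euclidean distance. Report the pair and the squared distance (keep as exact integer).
Pair = ((6, 8), (5, 6)); squared distance = 5

Compute all C(8, 2) = 28 pairwise squared distances (x_i − x_j)² + (y_i − y_j)². The minimum is 5, attained by the pair ((6, 8), (5, 6)).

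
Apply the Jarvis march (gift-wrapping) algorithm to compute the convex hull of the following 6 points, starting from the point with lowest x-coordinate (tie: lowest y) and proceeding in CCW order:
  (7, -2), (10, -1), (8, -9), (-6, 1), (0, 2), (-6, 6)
Hull (CCW) = [(-6, 1), (8, -9), (10, -1), (-6, 6)]

Jarvis march: at each step, from the current hull vertex p, select the next vertex q as the point such that every other point lies strictly to the left of (or on) the directed line p → q. (Equivalently: for every other point r, the cross product (q − p) × (r − p) ≥ 0.)
Starting point (lowest x, tie lowest y): (-6, 1). Wrap until returning to start. Resulting hull: (-6, 1), (8, -9), (10, -1), (-6, 6).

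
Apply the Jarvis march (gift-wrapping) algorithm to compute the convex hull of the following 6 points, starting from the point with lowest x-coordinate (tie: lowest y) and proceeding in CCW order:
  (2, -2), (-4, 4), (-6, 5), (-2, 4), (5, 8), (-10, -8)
Hull (CCW) = [(-10, -8), (2, -2), (5, 8), (-6, 5)]

Jarvis march: at each step, from the current hull vertex p, select the next vertex q as the point such that every other point lies strictly to the left of (or on) the directed line p → q. (Equivalently: for every other point r, the cross product (q − p) × (r − p) ≥ 0.)
Starting point (lowest x, tie lowest y): (-10, -8). Wrap until returning to start. Resulting hull: (-10, -8), (2, -2), (5, 8), (-6, 5).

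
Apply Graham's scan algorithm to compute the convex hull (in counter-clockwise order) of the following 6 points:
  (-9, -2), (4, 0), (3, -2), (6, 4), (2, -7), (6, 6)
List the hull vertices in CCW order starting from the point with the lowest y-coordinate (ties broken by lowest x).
Hull (CCW) = [(2, -7), (6, 4), (6, 6), (-9, -2)]

Graham scan procedure:
  1. Find the pivot p₀ = point with lowest y (tie → lowest x): (2, -7).
  2. Sort the remaining points by polar angle around p₀.
  3. Walk through sorted points, maintaining a stack; pop the top while the last three entries make a non-left turn (cross product ≤ 0).
  4. Final stack is the convex hull in CCW order: (2, -7), (6, 4), (6, 6), (-9, -2).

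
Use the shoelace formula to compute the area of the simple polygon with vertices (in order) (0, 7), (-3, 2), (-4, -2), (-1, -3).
Area = 19

Shoelace formula: Area = (1/2) |Σ_i (x_i · y_{i+1} − x_{i+1} · y_i)| (indices mod n). Compute each cross term:
  (0)(2) − (-3)(7) = 21
  (-3)(-2) − (-4)(2) = 14
  (-4)(-3) − (-1)(-2) = 10
  (-1)(7) − (0)(-3) = -7
Sum = 38, so (signed) Area = 38/2 = 19, |Area| = 19.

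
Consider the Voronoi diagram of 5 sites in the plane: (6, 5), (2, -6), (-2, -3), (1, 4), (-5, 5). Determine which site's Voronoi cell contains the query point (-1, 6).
Nearest site = (1, 4)

The Voronoi cell of site s contains exactly those query points closer to s than to any other site. Compute squared distances from q = (-1, 6) to each site:
  (1 − -1)² + (4 − 6)² = 8
  (-5 − -1)² + (5 − 6)² = 17
  (6 − -1)² + (5 − 6)² = 50
  (-2 − -1)² + (-3 − 6)² = 82
  (2 − -1)² + (-6 − 6)² = 153
Minimum is attained by (1, 4), so q lies in its Voronoi cell.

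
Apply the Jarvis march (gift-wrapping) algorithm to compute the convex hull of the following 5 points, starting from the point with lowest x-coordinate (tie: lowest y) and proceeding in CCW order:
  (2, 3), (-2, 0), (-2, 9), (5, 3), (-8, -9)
Hull (CCW) = [(-8, -9), (5, 3), (-2, 9)]

Jarvis march: at each step, from the current hull vertex p, select the next vertex q as the point such that every other point lies strictly to the left of (or on) the directed line p → q. (Equivalently: for every other point r, the cross product (q − p) × (r − p) ≥ 0.)
Starting point (lowest x, tie lowest y): (-8, -9). Wrap until returning to start. Resulting hull: (-8, -9), (5, 3), (-2, 9).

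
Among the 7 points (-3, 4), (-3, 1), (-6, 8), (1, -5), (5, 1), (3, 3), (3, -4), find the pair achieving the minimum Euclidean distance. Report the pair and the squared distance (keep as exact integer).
Pair = ((1, -5), (3, -4)); squared distance = 5

Compute all C(7, 2) = 21 pairwise squared distances (x_i − x_j)² + (y_i − y_j)². The minimum is 5, attained by the pair ((1, -5), (3, -4)).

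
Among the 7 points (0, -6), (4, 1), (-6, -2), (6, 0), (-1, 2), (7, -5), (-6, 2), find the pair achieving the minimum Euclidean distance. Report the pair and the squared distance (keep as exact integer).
Pair = ((4, 1), (6, 0)); squared distance = 5

Compute all C(7, 2) = 21 pairwise squared distances (x_i − x_j)² + (y_i − y_j)². The minimum is 5, attained by the pair ((4, 1), (6, 0)).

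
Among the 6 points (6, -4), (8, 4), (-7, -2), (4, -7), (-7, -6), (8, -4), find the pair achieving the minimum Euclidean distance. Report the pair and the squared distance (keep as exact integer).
Pair = ((6, -4), (8, -4)); squared distance = 4

Compute all C(6, 2) = 15 pairwise squared distances (x_i − x_j)² + (y_i − y_j)². The minimum is 4, attained by the pair ((6, -4), (8, -4)).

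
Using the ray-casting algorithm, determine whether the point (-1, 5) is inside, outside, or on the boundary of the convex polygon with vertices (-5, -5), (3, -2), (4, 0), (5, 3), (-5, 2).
The point (-1, 5) lies strictly outside the polygon

Cast a horizontal ray to the right from the query point and count how many polygon edges it crosses (each edge strictly once or zero times, handled with the usual half-open convention). 
Parity of crossings → even ⇒ outside.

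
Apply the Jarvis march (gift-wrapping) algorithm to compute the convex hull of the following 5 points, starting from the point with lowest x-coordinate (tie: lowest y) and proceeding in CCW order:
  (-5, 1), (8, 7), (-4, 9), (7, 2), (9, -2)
Hull (CCW) = [(-5, 1), (9, -2), (8, 7), (-4, 9)]

Jarvis march: at each step, from the current hull vertex p, select the next vertex q as the point such that every other point lies strictly to the left of (or on) the directed line p → q. (Equivalently: for every other point r, the cross product (q − p) × (r − p) ≥ 0.)
Starting point (lowest x, tie lowest y): (-5, 1). Wrap until returning to start. Resulting hull: (-5, 1), (9, -2), (8, 7), (-4, 9).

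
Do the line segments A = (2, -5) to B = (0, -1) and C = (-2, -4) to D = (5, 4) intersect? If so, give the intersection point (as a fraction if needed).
Yes; intersection at (5/22, -16/11) (t = 39/44 on AB, s = 7/22 on CD)

Parametrize AB as A + t(B − A) = (2 + -2 t, -5 + 4 t) and CD as C + s(D − C) = (-2 + 7 s, -4 + 8 s). Solve the linear system for (t, s). Determinant = 44 ≠ 0, so a unique intersection of the containing lines exists. Solution: t = 39/44, s = 7/22 — both in [0, 1], so the segments cross. Intersection point: (5/22, -16/11).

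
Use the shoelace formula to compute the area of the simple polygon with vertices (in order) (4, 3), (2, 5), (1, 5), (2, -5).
Area = 15

Shoelace formula: Area = (1/2) |Σ_i (x_i · y_{i+1} − x_{i+1} · y_i)| (indices mod n). Compute each cross term:
  (4)(5) − (2)(3) = 14
  (2)(5) − (1)(5) = 5
  (1)(-5) − (2)(5) = -15
  (2)(3) − (4)(-5) = 26
Sum = 30, so (signed) Area = 30/2 = 15, |Area| = 15.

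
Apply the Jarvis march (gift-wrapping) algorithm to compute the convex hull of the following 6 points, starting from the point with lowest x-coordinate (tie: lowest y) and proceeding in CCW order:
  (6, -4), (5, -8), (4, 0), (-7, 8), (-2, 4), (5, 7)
Hull (CCW) = [(-7, 8), (5, -8), (6, -4), (5, 7)]

Jarvis march: at each step, from the current hull vertex p, select the next vertex q as the point such that every other point lies strictly to the left of (or on) the directed line p → q. (Equivalently: for every other point r, the cross product (q − p) × (r − p) ≥ 0.)
Starting point (lowest x, tie lowest y): (-7, 8). Wrap until returning to start. Resulting hull: (-7, 8), (5, -8), (6, -4), (5, 7).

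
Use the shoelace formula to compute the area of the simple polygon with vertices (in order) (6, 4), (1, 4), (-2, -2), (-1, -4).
Area = 26

Shoelace formula: Area = (1/2) |Σ_i (x_i · y_{i+1} − x_{i+1} · y_i)| (indices mod n). Compute each cross term:
  (6)(4) − (1)(4) = 20
  (1)(-2) − (-2)(4) = 6
  (-2)(-4) − (-1)(-2) = 6
  (-1)(4) − (6)(-4) = 20
Sum = 52, so (signed) Area = 52/2 = 26, |Area| = 26.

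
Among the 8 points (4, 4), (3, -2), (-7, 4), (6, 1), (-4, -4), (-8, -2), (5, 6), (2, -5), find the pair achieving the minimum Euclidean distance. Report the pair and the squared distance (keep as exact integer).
Pair = ((4, 4), (5, 6)); squared distance = 5

Compute all C(8, 2) = 28 pairwise squared distances (x_i − x_j)² + (y_i − y_j)². The minimum is 5, attained by the pair ((4, 4), (5, 6)).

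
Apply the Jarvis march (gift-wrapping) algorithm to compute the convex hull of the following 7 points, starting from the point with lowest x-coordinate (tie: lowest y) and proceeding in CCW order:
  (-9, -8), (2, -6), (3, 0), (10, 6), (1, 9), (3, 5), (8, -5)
Hull (CCW) = [(-9, -8), (8, -5), (10, 6), (1, 9)]

Jarvis march: at each step, from the current hull vertex p, select the next vertex q as the point such that every other point lies strictly to the left of (or on) the directed line p → q. (Equivalently: for every other point r, the cross product (q − p) × (r − p) ≥ 0.)
Starting point (lowest x, tie lowest y): (-9, -8). Wrap until returning to start. Resulting hull: (-9, -8), (8, -5), (10, 6), (1, 9).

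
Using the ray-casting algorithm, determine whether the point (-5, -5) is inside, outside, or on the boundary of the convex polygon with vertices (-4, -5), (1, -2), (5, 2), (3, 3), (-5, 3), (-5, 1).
The point (-5, -5) lies strictly outside the polygon

Cast a horizontal ray to the right from the query point and count how many polygon edges it crosses (each edge strictly once or zero times, handled with the usual half-open convention). 
Parity of crossings → even ⇒ outside.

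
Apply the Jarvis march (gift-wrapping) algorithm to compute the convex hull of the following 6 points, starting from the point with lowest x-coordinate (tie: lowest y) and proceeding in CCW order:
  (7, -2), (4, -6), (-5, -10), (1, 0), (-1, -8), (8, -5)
Hull (CCW) = [(-5, -10), (8, -5), (7, -2), (1, 0)]

Jarvis march: at each step, from the current hull vertex p, select the next vertex q as the point such that every other point lies strictly to the left of (or on) the directed line p → q. (Equivalently: for every other point r, the cross product (q − p) × (r − p) ≥ 0.)
Starting point (lowest x, tie lowest y): (-5, -10). Wrap until returning to start. Resulting hull: (-5, -10), (8, -5), (7, -2), (1, 0).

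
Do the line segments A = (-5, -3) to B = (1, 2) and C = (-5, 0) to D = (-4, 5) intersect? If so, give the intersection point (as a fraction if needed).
No (intersection of containing lines falls outside at least one segment)

Parametrize and solve: t = -3/25, s = -18/25. At least one of these is outside [0, 1], so the segments do not intersect.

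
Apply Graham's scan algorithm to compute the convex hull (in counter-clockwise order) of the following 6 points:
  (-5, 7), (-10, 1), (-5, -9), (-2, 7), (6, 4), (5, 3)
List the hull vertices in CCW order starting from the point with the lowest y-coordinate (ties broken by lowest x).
Hull (CCW) = [(-5, -9), (6, 4), (-2, 7), (-5, 7), (-10, 1)]

Graham scan procedure:
  1. Find the pivot p₀ = point with lowest y (tie → lowest x): (-5, -9).
  2. Sort the remaining points by polar angle around p₀.
  3. Walk through sorted points, maintaining a stack; pop the top while the last three entries make a non-left turn (cross product ≤ 0).
  4. Final stack is the convex hull in CCW order: (-5, -9), (6, 4), (-2, 7), (-5, 7), (-10, 1).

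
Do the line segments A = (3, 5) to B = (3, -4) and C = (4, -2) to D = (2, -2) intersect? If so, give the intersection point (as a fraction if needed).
Yes; intersection at (3, -2) (t = 7/9 on AB, s = 1/2 on CD)

Parametrize AB as A + t(B − A) = (3 + 0 t, 5 + -9 t) and CD as C + s(D − C) = (4 + -2 s, -2 + 0 s). Solve the linear system for (t, s). Determinant = 18 ≠ 0, so a unique intersection of the containing lines exists. Solution: t = 7/9, s = 1/2 — both in [0, 1], so the segments cross. Intersection point: (3, -2).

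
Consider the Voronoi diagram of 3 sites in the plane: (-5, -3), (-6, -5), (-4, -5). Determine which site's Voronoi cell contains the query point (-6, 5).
Nearest site = (-5, -3)

The Voronoi cell of site s contains exactly those query points closer to s than to any other site. Compute squared distances from q = (-6, 5) to each site:
  (-5 − -6)² + (-3 − 5)² = 65
  (-6 − -6)² + (-5 − 5)² = 100
  (-4 − -6)² + (-5 − 5)² = 104
Minimum is attained by (-5, -3), so q lies in its Voronoi cell.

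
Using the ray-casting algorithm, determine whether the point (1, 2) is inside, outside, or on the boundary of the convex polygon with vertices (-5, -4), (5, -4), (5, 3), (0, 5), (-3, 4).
The point (1, 2) lies strictly inside the polygon

Cast a horizontal ray to the right from the query point and count how many polygon edges it crosses (each edge strictly once or zero times, handled with the usual half-open convention). 
Parity of crossings → odd ⇒ inside.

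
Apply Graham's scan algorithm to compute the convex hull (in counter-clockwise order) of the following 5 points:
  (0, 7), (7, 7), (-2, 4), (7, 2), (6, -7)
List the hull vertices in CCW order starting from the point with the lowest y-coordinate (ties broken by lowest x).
Hull (CCW) = [(6, -7), (7, 2), (7, 7), (0, 7), (-2, 4)]

Graham scan procedure:
  1. Find the pivot p₀ = point with lowest y (tie → lowest x): (6, -7).
  2. Sort the remaining points by polar angle around p₀.
  3. Walk through sorted points, maintaining a stack; pop the top while the last three entries make a non-left turn (cross product ≤ 0).
  4. Final stack is the convex hull in CCW order: (6, -7), (7, 2), (7, 7), (0, 7), (-2, 4).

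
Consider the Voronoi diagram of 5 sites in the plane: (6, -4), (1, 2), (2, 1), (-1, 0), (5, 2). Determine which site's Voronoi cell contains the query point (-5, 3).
Nearest site = (-1, 0)

The Voronoi cell of site s contains exactly those query points closer to s than to any other site. Compute squared distances from q = (-5, 3) to each site:
  (-1 − -5)² + (0 − 3)² = 25
  (1 − -5)² + (2 − 3)² = 37
  (2 − -5)² + (1 − 3)² = 53
  (5 − -5)² + (2 − 3)² = 101
  (6 − -5)² + (-4 − 3)² = 170
Minimum is attained by (-1, 0), so q lies in its Voronoi cell.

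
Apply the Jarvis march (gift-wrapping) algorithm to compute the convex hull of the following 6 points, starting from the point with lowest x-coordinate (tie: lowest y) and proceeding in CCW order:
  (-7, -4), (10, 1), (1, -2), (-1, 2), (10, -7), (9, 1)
Hull (CCW) = [(-7, -4), (10, -7), (10, 1), (-1, 2)]

Jarvis march: at each step, from the current hull vertex p, select the next vertex q as the point such that every other point lies strictly to the left of (or on) the directed line p → q. (Equivalently: for every other point r, the cross product (q − p) × (r − p) ≥ 0.)
Starting point (lowest x, tie lowest y): (-7, -4). Wrap until returning to start. Resulting hull: (-7, -4), (10, -7), (10, 1), (-1, 2).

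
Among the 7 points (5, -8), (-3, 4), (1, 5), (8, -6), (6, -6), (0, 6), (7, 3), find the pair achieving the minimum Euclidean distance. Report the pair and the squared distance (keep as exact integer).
Pair = ((1, 5), (0, 6)); squared distance = 2

Compute all C(7, 2) = 21 pairwise squared distances (x_i − x_j)² + (y_i − y_j)². The minimum is 2, attained by the pair ((1, 5), (0, 6)).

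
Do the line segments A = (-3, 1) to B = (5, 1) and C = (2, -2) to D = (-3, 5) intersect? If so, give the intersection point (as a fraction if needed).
Yes; intersection at (-1/7, 1) (t = 5/14 on AB, s = 3/7 on CD)

Parametrize AB as A + t(B − A) = (-3 + 8 t, 1 + 0 t) and CD as C + s(D − C) = (2 + -5 s, -2 + 7 s). Solve the linear system for (t, s). Determinant = -56 ≠ 0, so a unique intersection of the containing lines exists. Solution: t = 5/14, s = 3/7 — both in [0, 1], so the segments cross. Intersection point: (-1/7, 1).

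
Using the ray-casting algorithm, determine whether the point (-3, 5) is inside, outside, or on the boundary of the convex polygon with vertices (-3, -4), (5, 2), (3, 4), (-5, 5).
The point (-3, 5) lies strictly outside the polygon

Cast a horizontal ray to the right from the query point and count how many polygon edges it crosses (each edge strictly once or zero times, handled with the usual half-open convention). 
Parity of crossings → even ⇒ outside.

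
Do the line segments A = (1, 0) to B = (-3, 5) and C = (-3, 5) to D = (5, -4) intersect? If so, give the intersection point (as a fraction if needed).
Yes; intersection at (-3, 5) (t = 1 on AB, s = 0 on CD)

Parametrize AB as A + t(B − A) = (1 + -4 t, 0 + 5 t) and CD as C + s(D − C) = (-3 + 8 s, 5 + -9 s). Solve the linear system for (t, s). Determinant = 4 ≠ 0, so a unique intersection of the containing lines exists. Solution: t = 1, s = 0 — both in [0, 1], so the segments cross. Intersection point: (-3, 5).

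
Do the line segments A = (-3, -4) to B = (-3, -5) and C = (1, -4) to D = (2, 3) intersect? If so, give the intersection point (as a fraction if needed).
No (intersection of containing lines falls outside at least one segment)

Parametrize and solve: t = 28, s = -4. At least one of these is outside [0, 1], so the segments do not intersect.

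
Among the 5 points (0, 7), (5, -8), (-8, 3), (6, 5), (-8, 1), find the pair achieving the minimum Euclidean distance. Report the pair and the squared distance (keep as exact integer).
Pair = ((-8, 3), (-8, 1)); squared distance = 4

Compute all C(5, 2) = 10 pairwise squared distances (x_i − x_j)² + (y_i − y_j)². The minimum is 4, attained by the pair ((-8, 3), (-8, 1)).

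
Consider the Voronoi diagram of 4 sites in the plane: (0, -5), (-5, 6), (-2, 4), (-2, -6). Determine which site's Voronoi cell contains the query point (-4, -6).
Nearest site = (-2, -6)

The Voronoi cell of site s contains exactly those query points closer to s than to any other site. Compute squared distances from q = (-4, -6) to each site:
  (-2 − -4)² + (-6 − -6)² = 4
  (0 − -4)² + (-5 − -6)² = 17
  (-2 − -4)² + (4 − -6)² = 104
  (-5 − -4)² + (6 − -6)² = 145
Minimum is attained by (-2, -6), so q lies in its Voronoi cell.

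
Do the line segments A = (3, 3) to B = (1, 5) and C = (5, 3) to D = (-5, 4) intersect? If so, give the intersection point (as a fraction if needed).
Yes; intersection at (25/9, 29/9) (t = 1/9 on AB, s = 2/9 on CD)

Parametrize AB as A + t(B − A) = (3 + -2 t, 3 + 2 t) and CD as C + s(D − C) = (5 + -10 s, 3 + 1 s). Solve the linear system for (t, s). Determinant = -18 ≠ 0, so a unique intersection of the containing lines exists. Solution: t = 1/9, s = 2/9 — both in [0, 1], so the segments cross. Intersection point: (25/9, 29/9).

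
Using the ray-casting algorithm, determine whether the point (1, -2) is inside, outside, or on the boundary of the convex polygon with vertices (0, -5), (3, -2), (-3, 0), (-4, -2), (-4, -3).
The point (1, -2) lies strictly inside the polygon

Cast a horizontal ray to the right from the query point and count how many polygon edges it crosses (each edge strictly once or zero times, handled with the usual half-open convention). 
Parity of crossings → odd ⇒ inside.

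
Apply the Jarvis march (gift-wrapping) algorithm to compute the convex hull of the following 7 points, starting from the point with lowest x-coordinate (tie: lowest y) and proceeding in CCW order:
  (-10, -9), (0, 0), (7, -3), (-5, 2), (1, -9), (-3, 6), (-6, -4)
Hull (CCW) = [(-10, -9), (1, -9), (7, -3), (-3, 6), (-5, 2)]

Jarvis march: at each step, from the current hull vertex p, select the next vertex q as the point such that every other point lies strictly to the left of (or on) the directed line p → q. (Equivalently: for every other point r, the cross product (q − p) × (r − p) ≥ 0.)
Starting point (lowest x, tie lowest y): (-10, -9). Wrap until returning to start. Resulting hull: (-10, -9), (1, -9), (7, -3), (-3, 6), (-5, 2).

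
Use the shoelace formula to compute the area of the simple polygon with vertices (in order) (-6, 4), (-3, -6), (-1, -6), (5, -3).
Area = 95/2

Shoelace formula: Area = (1/2) |Σ_i (x_i · y_{i+1} − x_{i+1} · y_i)| (indices mod n). Compute each cross term:
  (-6)(-6) − (-3)(4) = 48
  (-3)(-6) − (-1)(-6) = 12
  (-1)(-3) − (5)(-6) = 33
  (5)(4) − (-6)(-3) = 2
Sum = 95, so (signed) Area = 95/2 = 95/2, |Area| = 95/2.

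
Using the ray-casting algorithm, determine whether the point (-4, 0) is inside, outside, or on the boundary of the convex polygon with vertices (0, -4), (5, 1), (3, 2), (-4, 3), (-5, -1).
The point (-4, 0) lies strictly inside the polygon

Cast a horizontal ray to the right from the query point and count how many polygon edges it crosses (each edge strictly once or zero times, handled with the usual half-open convention). 
Parity of crossings → odd ⇒ inside.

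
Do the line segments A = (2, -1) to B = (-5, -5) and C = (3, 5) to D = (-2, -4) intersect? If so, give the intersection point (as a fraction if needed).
Yes; intersection at (-61/43, -127/43) (t = 21/43 on AB, s = 38/43 on CD)

Parametrize AB as A + t(B − A) = (2 + -7 t, -1 + -4 t) and CD as C + s(D − C) = (3 + -5 s, 5 + -9 s). Solve the linear system for (t, s). Determinant = -43 ≠ 0, so a unique intersection of the containing lines exists. Solution: t = 21/43, s = 38/43 — both in [0, 1], so the segments cross. Intersection point: (-61/43, -127/43).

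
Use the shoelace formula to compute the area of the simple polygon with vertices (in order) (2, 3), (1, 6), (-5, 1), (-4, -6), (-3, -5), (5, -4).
Area = 68

Shoelace formula: Area = (1/2) |Σ_i (x_i · y_{i+1} − x_{i+1} · y_i)| (indices mod n). Compute each cross term:
  (2)(6) − (1)(3) = 9
  (1)(1) − (-5)(6) = 31
  (-5)(-6) − (-4)(1) = 34
  (-4)(-5) − (-3)(-6) = 2
  (-3)(-4) − (5)(-5) = 37
  (5)(3) − (2)(-4) = 23
Sum = 136, so (signed) Area = 136/2 = 68, |Area| = 68.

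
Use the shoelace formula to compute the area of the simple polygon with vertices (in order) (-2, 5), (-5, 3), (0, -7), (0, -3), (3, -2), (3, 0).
Area = 42

Shoelace formula: Area = (1/2) |Σ_i (x_i · y_{i+1} − x_{i+1} · y_i)| (indices mod n). Compute each cross term:
  (-2)(3) − (-5)(5) = 19
  (-5)(-7) − (0)(3) = 35
  (0)(-3) − (0)(-7) = 0
  (0)(-2) − (3)(-3) = 9
  (3)(0) − (3)(-2) = 6
  (3)(5) − (-2)(0) = 15
Sum = 84, so (signed) Area = 84/2 = 42, |Area| = 42.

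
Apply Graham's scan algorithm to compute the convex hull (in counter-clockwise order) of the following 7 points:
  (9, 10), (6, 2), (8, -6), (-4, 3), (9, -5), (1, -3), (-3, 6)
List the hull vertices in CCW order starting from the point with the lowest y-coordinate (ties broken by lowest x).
Hull (CCW) = [(8, -6), (9, -5), (9, 10), (-3, 6), (-4, 3), (1, -3)]

Graham scan procedure:
  1. Find the pivot p₀ = point with lowest y (tie → lowest x): (8, -6).
  2. Sort the remaining points by polar angle around p₀.
  3. Walk through sorted points, maintaining a stack; pop the top while the last three entries make a non-left turn (cross product ≤ 0).
  4. Final stack is the convex hull in CCW order: (8, -6), (9, -5), (9, 10), (-3, 6), (-4, 3), (1, -3).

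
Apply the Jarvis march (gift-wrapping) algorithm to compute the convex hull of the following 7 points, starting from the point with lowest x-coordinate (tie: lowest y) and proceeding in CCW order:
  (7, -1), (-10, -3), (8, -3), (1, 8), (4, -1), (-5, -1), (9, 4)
Hull (CCW) = [(-10, -3), (8, -3), (9, 4), (1, 8)]

Jarvis march: at each step, from the current hull vertex p, select the next vertex q as the point such that every other point lies strictly to the left of (or on) the directed line p → q. (Equivalently: for every other point r, the cross product (q − p) × (r − p) ≥ 0.)
Starting point (lowest x, tie lowest y): (-10, -3). Wrap until returning to start. Resulting hull: (-10, -3), (8, -3), (9, 4), (1, 8).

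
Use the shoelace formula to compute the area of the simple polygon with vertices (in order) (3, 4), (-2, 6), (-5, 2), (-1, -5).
Area = 45

Shoelace formula: Area = (1/2) |Σ_i (x_i · y_{i+1} − x_{i+1} · y_i)| (indices mod n). Compute each cross term:
  (3)(6) − (-2)(4) = 26
  (-2)(2) − (-5)(6) = 26
  (-5)(-5) − (-1)(2) = 27
  (-1)(4) − (3)(-5) = 11
Sum = 90, so (signed) Area = 90/2 = 45, |Area| = 45.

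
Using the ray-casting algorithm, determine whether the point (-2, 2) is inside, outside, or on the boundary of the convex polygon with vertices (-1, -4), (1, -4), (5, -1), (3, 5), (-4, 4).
The point (-2, 2) lies strictly inside the polygon

Cast a horizontal ray to the right from the query point and count how many polygon edges it crosses (each edge strictly once or zero times, handled with the usual half-open convention). 
Parity of crossings → odd ⇒ inside.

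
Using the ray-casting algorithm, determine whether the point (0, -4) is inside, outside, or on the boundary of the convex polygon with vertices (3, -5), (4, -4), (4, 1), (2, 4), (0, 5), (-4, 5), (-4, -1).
The point (0, -4) lies strictly outside the polygon

Cast a horizontal ray to the right from the query point and count how many polygon edges it crosses (each edge strictly once or zero times, handled with the usual half-open convention). 
Parity of crossings → even ⇒ outside.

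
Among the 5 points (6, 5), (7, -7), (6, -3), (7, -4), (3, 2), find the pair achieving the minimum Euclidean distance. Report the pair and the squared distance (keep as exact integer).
Pair = ((6, -3), (7, -4)); squared distance = 2

Compute all C(5, 2) = 10 pairwise squared distances (x_i − x_j)² + (y_i − y_j)². The minimum is 2, attained by the pair ((6, -3), (7, -4)).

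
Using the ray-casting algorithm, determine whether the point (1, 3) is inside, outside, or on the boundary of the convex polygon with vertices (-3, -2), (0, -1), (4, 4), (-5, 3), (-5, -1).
The point (1, 3) lies strictly inside the polygon

Cast a horizontal ray to the right from the query point and count how many polygon edges it crosses (each edge strictly once or zero times, handled with the usual half-open convention). 
Parity of crossings → odd ⇒ inside.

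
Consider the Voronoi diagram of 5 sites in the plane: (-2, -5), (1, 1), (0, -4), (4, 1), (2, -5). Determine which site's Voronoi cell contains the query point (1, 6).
Nearest site = (1, 1)

The Voronoi cell of site s contains exactly those query points closer to s than to any other site. Compute squared distances from q = (1, 6) to each site:
  (1 − 1)² + (1 − 6)² = 25
  (4 − 1)² + (1 − 6)² = 34
  (0 − 1)² + (-4 − 6)² = 101
  (2 − 1)² + (-5 − 6)² = 122
  (-2 − 1)² + (-5 − 6)² = 130
Minimum is attained by (1, 1), so q lies in its Voronoi cell.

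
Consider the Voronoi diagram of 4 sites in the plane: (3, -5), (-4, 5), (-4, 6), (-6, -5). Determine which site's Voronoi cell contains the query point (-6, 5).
Nearest site = (-4, 5)

The Voronoi cell of site s contains exactly those query points closer to s than to any other site. Compute squared distances from q = (-6, 5) to each site:
  (-4 − -6)² + (5 − 5)² = 4
  (-4 − -6)² + (6 − 5)² = 5
  (-6 − -6)² + (-5 − 5)² = 100
  (3 − -6)² + (-5 − 5)² = 181
Minimum is attained by (-4, 5), so q lies in its Voronoi cell.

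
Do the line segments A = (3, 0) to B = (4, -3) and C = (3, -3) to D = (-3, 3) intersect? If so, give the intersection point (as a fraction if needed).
No (intersection of containing lines falls outside at least one segment)

Parametrize and solve: t = 3/2, s = -1/4. At least one of these is outside [0, 1], so the segments do not intersect.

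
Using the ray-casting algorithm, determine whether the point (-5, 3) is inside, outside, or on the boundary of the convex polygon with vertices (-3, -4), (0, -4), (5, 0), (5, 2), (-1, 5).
The point (-5, 3) lies strictly outside the polygon

Cast a horizontal ray to the right from the query point and count how many polygon edges it crosses (each edge strictly once or zero times, handled with the usual half-open convention). 
Parity of crossings → even ⇒ outside.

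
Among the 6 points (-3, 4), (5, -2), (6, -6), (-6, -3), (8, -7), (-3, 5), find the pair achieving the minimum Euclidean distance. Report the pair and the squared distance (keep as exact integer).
Pair = ((-3, 4), (-3, 5)); squared distance = 1

Compute all C(6, 2) = 15 pairwise squared distances (x_i − x_j)² + (y_i − y_j)². The minimum is 1, attained by the pair ((-3, 4), (-3, 5)).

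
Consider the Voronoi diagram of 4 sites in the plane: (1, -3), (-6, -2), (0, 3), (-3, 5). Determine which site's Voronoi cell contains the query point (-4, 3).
Nearest site = (-3, 5)

The Voronoi cell of site s contains exactly those query points closer to s than to any other site. Compute squared distances from q = (-4, 3) to each site:
  (-3 − -4)² + (5 − 3)² = 5
  (0 − -4)² + (3 − 3)² = 16
  (-6 − -4)² + (-2 − 3)² = 29
  (1 − -4)² + (-3 − 3)² = 61
Minimum is attained by (-3, 5), so q lies in its Voronoi cell.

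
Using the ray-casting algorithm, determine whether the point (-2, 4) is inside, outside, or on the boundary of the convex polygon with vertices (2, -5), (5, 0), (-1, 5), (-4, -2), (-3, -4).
The point (-2, 4) lies strictly outside the polygon

Cast a horizontal ray to the right from the query point and count how many polygon edges it crosses (each edge strictly once or zero times, handled with the usual half-open convention). 
Parity of crossings → even ⇒ outside.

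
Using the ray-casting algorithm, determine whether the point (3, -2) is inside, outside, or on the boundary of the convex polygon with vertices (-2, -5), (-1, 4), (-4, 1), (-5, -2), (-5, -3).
The point (3, -2) lies strictly outside the polygon

Cast a horizontal ray to the right from the query point and count how many polygon edges it crosses (each edge strictly once or zero times, handled with the usual half-open convention). 
Parity of crossings → even ⇒ outside.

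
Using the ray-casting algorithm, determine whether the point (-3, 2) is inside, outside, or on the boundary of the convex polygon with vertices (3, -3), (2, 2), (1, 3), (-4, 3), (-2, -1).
The point (-3, 2) lies strictly inside the polygon

Cast a horizontal ray to the right from the query point and count how many polygon edges it crosses (each edge strictly once or zero times, handled with the usual half-open convention). 
Parity of crossings → odd ⇒ inside.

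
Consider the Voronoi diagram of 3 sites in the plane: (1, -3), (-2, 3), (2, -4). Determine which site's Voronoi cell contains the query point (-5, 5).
Nearest site = (-2, 3)

The Voronoi cell of site s contains exactly those query points closer to s than to any other site. Compute squared distances from q = (-5, 5) to each site:
  (-2 − -5)² + (3 − 5)² = 13
  (1 − -5)² + (-3 − 5)² = 100
  (2 − -5)² + (-4 − 5)² = 130
Minimum is attained by (-2, 3), so q lies in its Voronoi cell.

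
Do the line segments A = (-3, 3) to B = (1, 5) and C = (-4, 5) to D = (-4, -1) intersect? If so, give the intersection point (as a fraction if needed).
No (intersection of containing lines falls outside at least one segment)

Parametrize and solve: t = -1/4, s = 5/12. At least one of these is outside [0, 1], so the segments do not intersect.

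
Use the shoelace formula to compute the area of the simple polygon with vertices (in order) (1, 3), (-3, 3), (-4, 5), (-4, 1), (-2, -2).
Area = 31/2

Shoelace formula: Area = (1/2) |Σ_i (x_i · y_{i+1} − x_{i+1} · y_i)| (indices mod n). Compute each cross term:
  (1)(3) − (-3)(3) = 12
  (-3)(5) − (-4)(3) = -3
  (-4)(1) − (-4)(5) = 16
  (-4)(-2) − (-2)(1) = 10
  (-2)(3) − (1)(-2) = -4
Sum = 31, so (signed) Area = 31/2 = 31/2, |Area| = 31/2.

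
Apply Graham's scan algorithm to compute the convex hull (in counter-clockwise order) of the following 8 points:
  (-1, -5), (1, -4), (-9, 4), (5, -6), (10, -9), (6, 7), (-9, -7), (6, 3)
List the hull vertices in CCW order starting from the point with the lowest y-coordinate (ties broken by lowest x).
Hull (CCW) = [(10, -9), (6, 7), (-9, 4), (-9, -7)]

Graham scan procedure:
  1. Find the pivot p₀ = point with lowest y (tie → lowest x): (10, -9).
  2. Sort the remaining points by polar angle around p₀.
  3. Walk through sorted points, maintaining a stack; pop the top while the last three entries make a non-left turn (cross product ≤ 0).
  4. Final stack is the convex hull in CCW order: (10, -9), (6, 7), (-9, 4), (-9, -7).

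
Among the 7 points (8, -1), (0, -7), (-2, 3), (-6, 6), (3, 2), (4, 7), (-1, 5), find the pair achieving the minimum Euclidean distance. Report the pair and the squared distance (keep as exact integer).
Pair = ((-2, 3), (-1, 5)); squared distance = 5

Compute all C(7, 2) = 21 pairwise squared distances (x_i − x_j)² + (y_i − y_j)². The minimum is 5, attained by the pair ((-2, 3), (-1, 5)).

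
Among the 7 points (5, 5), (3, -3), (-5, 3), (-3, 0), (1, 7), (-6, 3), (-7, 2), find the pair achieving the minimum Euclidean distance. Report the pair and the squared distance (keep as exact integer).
Pair = ((-5, 3), (-6, 3)); squared distance = 1

Compute all C(7, 2) = 21 pairwise squared distances (x_i − x_j)² + (y_i − y_j)². The minimum is 1, attained by the pair ((-5, 3), (-6, 3)).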